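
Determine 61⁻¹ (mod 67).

61·11 = 671 = 10·67 + 1, so 61⁻¹ ≡ 11 (mod 67).

11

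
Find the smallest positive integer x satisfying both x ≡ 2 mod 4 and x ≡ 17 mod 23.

x ≡ 2 (mod 4) gives x ∈ {2, 6, 10, 14, 18, 22, 26, 30, …}.
The first of these with x mod 23 = 17 is 86.

86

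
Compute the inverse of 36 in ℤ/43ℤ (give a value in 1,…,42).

6

43 = 1·36 + 7
36 = 5·7 + 1
7 = 7·1 + 0
Back-substituting gives 36·6 ≡ 1 (mod 43).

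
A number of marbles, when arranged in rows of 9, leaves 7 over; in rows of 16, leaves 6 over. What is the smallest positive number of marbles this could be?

70

Since 16·4 ≡ 1 (mod 9), take x = 6 + 16·((7−6)·4 mod 9) = 6 + 16·4 = 70.
Check: 70 mod 9 = 7, 70 mod 16 = 6.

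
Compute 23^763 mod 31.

15

By repeated squaring mod 31: 23^1≡23, 23^2≡2, 23^4≡4, 23^8≡16, 23^16≡8, 23^32≡2, 23^64≡4, 23^128≡16, 23^256≡8, 23^512≡2.
Since 763 = 1 + 2 + 8 + 16 + 32 + 64 + 128 + 512 in binary, 23^763 ≡ 23·2·16·8·2·4·16·2 ≡ 15 (mod 31).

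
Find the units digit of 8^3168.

6

The units digit of 8^n cycles with period 4: 8, 4, 2, 6, …
3168 mod 4 = 0, so the last digit matches 8^4 = 6.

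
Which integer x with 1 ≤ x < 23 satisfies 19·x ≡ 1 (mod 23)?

19·17 = 323 = 14·23 + 1, so 19⁻¹ ≡ 17 (mod 23).

17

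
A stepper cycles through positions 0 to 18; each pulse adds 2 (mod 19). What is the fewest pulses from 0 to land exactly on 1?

2·10 = 20 = 1·19 + 1, so 2⁻¹ ≡ 10 (mod 19).

10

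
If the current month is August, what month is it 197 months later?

January

197 mod 12 = 5 (since 16·12 = 192).
August + 5 months → January.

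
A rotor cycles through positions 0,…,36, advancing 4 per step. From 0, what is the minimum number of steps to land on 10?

21

The inverse of 4 mod 37 is 28 (since 4·28 = 112 ≡ 1).
So x ≡ 28·10 = 280 ≡ 21 (mod 37).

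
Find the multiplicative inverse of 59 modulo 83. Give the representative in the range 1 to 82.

59·38 = 2242 = 27·83 + 1, so 59⁻¹ ≡ 38 (mod 83).

38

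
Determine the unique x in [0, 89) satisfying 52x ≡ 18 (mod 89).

52⁻¹ ≡ 12 (mod 89) because 52·12 = 624 = 7·89 + 1.
So x ≡ 12·18 = 216 ≡ 38 (mod 89).

38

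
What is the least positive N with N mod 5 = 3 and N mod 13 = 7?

33

x ≡ 3 (mod 5) gives x ∈ {3, 8, 13, 18, 23, 28, 33}.
The first of these with x mod 13 = 7 is 33.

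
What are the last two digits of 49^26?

01

Successive squares of 49 mod 100: 49^1≡49, 49^2≡1, 49^4≡1, 49^8≡1, 49^16≡1.
26 = 2 + 8 + 16, so 49^26 ≡ 1·1·1 ≡ 1 (mod 100).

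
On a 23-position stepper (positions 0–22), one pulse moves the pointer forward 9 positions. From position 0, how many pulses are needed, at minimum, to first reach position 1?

18

9·18 = 162 = 7·23 + 1, so 9⁻¹ ≡ 18 (mod 23).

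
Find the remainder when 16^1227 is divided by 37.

By repeated squaring mod 37: 16^1≡16, 16^2≡34, 16^4≡9, 16^8≡7, 16^16≡12, 16^32≡33, 16^64≡16, 16^128≡34, 16^256≡9, 16^512≡7, 16^1024≡12.
1227 = 1 + 2 + 8 + 64 + 128 + 1024, so 16^1227 ≡ 16·34·7·16·34·12 ≡ 26 (mod 37).

26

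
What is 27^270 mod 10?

9

Powers of 7 mod 10 repeat with period 4: 7, 9, 3, 1.
270 mod 4 = 2, so the last digit matches 7^2 = 9.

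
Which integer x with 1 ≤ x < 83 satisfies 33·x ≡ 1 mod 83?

78

83 = 2·33 + 17
33 = 1·17 + 16
17 = 1·16 + 1
16 = 16·1 + 0
Back-substituting gives 33·78 ≡ 1 (mod 83).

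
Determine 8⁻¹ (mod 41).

36

8·36 = 288 = 7·41 + 1, so 8⁻¹ ≡ 36 (mod 41).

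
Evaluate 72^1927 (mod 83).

82

Successive squares of 72 mod 83: 72^1≡72, 72^2≡38, 72^4≡33, 72^8≡10, 72^16≡17, 72^32≡40, 72^64≡23, 72^128≡31, 72^256≡48, 72^512≡63, 72^1024≡68.
Since 1927 = 1 + 2 + 4 + 128 + 256 + 512 + 1024 in binary, 72^1927 ≡ 72·38·33·31·48·63·68 ≡ 82 (mod 83).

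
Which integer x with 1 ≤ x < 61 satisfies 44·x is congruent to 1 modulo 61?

43

61 = 1·44 + 17
44 = 2·17 + 10
17 = 1·10 + 7
10 = 1·7 + 3
7 = 2·3 + 1
3 = 3·1 + 0
Back-substituting gives 44·43 ≡ 1 (mod 61).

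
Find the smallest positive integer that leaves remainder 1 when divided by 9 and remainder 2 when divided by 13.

x ≡ 1 (mod 9) gives x ∈ {1, 10, 19, 28}.
The first of these with x mod 13 = 2 is 28.

28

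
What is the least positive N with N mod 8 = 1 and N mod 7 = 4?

25

x ≡ 4 (mod 7) gives x ∈ {4, 11, 18, 25}.
The first of these with x mod 8 = 1 is 25.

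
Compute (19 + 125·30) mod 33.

125·30 = 3750.
3750 − 113·33 = 21, so 3750 ≡ 21 (mod 33).
(19 + 21) mod 33 = 7.

7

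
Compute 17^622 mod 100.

Square-and-reduce mod 100: 17^1≡17, 17^2≡89, 17^4≡21, 17^8≡41, 17^16≡81, 17^32≡61, 17^64≡21, 17^128≡41, 17^256≡81, 17^512≡61.
Since 622 = 2 + 4 + 8 + 32 + 64 + 512 in binary, 17^622 ≡ 89·21·41·61·21·61 ≡ 89 (mod 100).

89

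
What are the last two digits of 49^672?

Square-and-reduce mod 100: 49^1≡49, 49^2≡1, 49^4≡1, 49^8≡1, 49^16≡1, 49^32≡1, 49^64≡1, 49^128≡1, 49^256≡1, 49^512≡1.
672 = 32 + 128 + 512, so 49^672 ≡ 1·1·1 ≡ 1 (mod 100).

01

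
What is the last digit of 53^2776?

The units digit of 53^n cycles with period 4: 3, 9, 7, 1, …
2776 mod 4 = 0, so the last digit matches 3^4 = 1.

1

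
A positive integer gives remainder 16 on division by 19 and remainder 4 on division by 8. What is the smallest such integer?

x ≡ 4 (mod 8) gives x ∈ {4, 12, 20, 28, 36, 44, 52, 60, …}.
The first of these with x mod 19 = 16 is 92.

92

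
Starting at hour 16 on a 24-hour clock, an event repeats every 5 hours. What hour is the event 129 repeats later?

129·5 = 645.
Dividing 645 by 24 gives quotient 26 and remainder 21.
(16 + 21) mod 24 = 13.

13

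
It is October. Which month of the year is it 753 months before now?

January

753 − 62·12 = 9, so 753 ≡ 9 (mod 12).
October − 9 months → January.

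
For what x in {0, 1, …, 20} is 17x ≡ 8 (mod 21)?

19

The inverse of 17 mod 21 is 5 (since 17·5 = 85 ≡ 1).
Multiplying both sides by 5: x ≡ 5·8 = 40 ≡ 19 (mod 21).
Check: 17·19 = 323 = 15·21 + 8.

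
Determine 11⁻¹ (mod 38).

7

11·7 = 77 = 2·38 + 1, so 11⁻¹ ≡ 7 (mod 38).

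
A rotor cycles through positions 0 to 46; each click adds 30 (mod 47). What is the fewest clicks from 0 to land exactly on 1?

30·11 = 330 = 7·47 + 1, so 30⁻¹ ≡ 11 (mod 47).

11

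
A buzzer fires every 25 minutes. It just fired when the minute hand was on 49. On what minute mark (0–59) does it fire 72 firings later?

72·25 = 1800.
Dividing 1800 by 60 gives quotient 30 and remainder 0.
(49 + 0) mod 60 = 49.

49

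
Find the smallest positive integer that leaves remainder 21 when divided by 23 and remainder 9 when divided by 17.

x ≡ 9 (mod 17) gives x ∈ {9, 26, 43, 60, 77, 94, 111, 128, …}.
The first of these with x mod 23 = 21 is 366.

366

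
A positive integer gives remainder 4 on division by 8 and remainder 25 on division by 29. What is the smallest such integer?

Since 29·5 ≡ 1 (mod 8), take x = 25 + 29·((4−25)·5 mod 8) = 25 + 29·7 = 228.
Check: 228 mod 8 = 4, 228 mod 29 = 25.

228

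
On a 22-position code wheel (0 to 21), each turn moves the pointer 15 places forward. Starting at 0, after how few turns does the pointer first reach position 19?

15⁻¹ ≡ 3 (mod 22) because 15·3 = 45 = 2·22 + 1.
So x ≡ 3·19 = 57 ≡ 13 (mod 22).

13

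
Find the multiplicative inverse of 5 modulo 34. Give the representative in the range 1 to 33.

34 = 6·5 + 4
5 = 1·4 + 1
4 = 4·1 + 0
Back-substituting gives 5·7 ≡ 1 (mod 34).

7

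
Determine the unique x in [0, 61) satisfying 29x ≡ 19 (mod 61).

The inverse of 29 mod 61 is 40 (since 29·40 = 1160 ≡ 1).
So x ≡ 40·19 = 760 ≡ 28 (mod 61).

28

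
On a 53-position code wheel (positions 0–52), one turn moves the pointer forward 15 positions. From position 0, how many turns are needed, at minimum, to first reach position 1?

53 = 3·15 + 8
15 = 1·8 + 7
8 = 1·7 + 1
7 = 7·1 + 0
Back-substituting gives 15·46 ≡ 1 (mod 53).

46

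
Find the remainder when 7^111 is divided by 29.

Successive squares of 7 mod 29: 7^1≡7, 7^2≡20, 7^4≡23, 7^8≡7, 7^16≡20, 7^32≡23, 7^64≡7.
111 = 1 + 2 + 4 + 8 + 32 + 64, so 7^111 ≡ 7·20·23·7·23·7 ≡ 25 (mod 29).

25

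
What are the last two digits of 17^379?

53

Square-and-reduce mod 100: 17^1≡17, 17^2≡89, 17^4≡21, 17^8≡41, 17^16≡81, 17^32≡61, 17^64≡21, 17^128≡41, 17^256≡81.
Since 379 = 1 + 2 + 8 + 16 + 32 + 64 + 256 in binary, 17^379 ≡ 17·89·41·81·61·21·81 ≡ 53 (mod 100).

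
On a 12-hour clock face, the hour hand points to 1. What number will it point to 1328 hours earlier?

5

1328 mod 12 = 8 (since 110·12 = 1320).
1 − 8 → 5 on a 12-hour dial.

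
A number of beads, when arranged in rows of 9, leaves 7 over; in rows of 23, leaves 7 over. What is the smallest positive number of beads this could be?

7

x ≡ 7 (mod 9) gives x ∈ {7}.
The first of these with x mod 23 = 7 is 7.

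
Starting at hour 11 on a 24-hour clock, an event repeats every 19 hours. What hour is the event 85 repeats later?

18

85·19 = 1615.
Dividing 1615 by 24 gives quotient 67 and remainder 7.
(11 + 7) mod 24 = 18.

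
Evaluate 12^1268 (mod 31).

Square-and-reduce mod 31: 12^1≡12, 12^2≡20, 12^4≡28, 12^8≡9, 12^16≡19, 12^32≡20, 12^64≡28, 12^128≡9, 12^256≡19, 12^512≡20, 12^1024≡28.
1268 = 4 + 16 + 32 + 64 + 128 + 1024, so 12^1268 ≡ 28·19·20·28·9·28 ≡ 9 (mod 31).

9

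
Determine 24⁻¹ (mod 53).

42

53 = 2·24 + 5
24 = 4·5 + 4
5 = 1·4 + 1
4 = 4·1 + 0
Back-substituting gives 24·42 ≡ 1 (mod 53).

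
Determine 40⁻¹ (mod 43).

40·14 = 560 = 13·43 + 1, so 40⁻¹ ≡ 14 (mod 43).

14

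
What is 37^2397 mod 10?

7

The units digit of 37^n cycles with period 4: 7, 9, 3, 1, …
2397 mod 4 = 1, so the last digit matches 7^1 = 7.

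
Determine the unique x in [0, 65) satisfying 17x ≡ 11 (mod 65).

58

The inverse of 17 mod 65 is 23 (since 17·23 = 391 ≡ 1).
Multiplying both sides by 23: x ≡ 23·11 = 253 ≡ 58 (mod 65).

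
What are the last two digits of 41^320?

01

By repeated squaring mod 100: 41^1≡41, 41^2≡81, 41^4≡61, 41^8≡21, 41^16≡41, 41^32≡81, 41^64≡61, 41^128≡21, 41^256≡41.
Since 320 = 64 + 256 in binary, 41^320 ≡ 61·41 ≡ 1 (mod 100).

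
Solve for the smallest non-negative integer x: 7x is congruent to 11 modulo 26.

9

The inverse of 7 mod 26 is 15 (since 7·15 = 105 ≡ 1).
So x ≡ 15·11 = 165 ≡ 9 (mod 26).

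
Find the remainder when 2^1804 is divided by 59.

Square-and-reduce mod 59: 2^1≡2, 2^2≡4, 2^4≡16, 2^8≡20, 2^16≡46, 2^32≡51, 2^64≡5, 2^128≡25, 2^256≡35, 2^512≡45, 2^1024≡19.
1804 = 4 + 8 + 256 + 512 + 1024, so 2^1804 ≡ 16·20·35·45·19 ≡ 5 (mod 59).

5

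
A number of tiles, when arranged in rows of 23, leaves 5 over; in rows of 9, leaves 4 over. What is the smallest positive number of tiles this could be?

x ≡ 4 (mod 9) gives x ∈ {4, 13, 22, 31, 40, 49, 58, 67, …}.
The first of these with x mod 23 = 5 is 166.

166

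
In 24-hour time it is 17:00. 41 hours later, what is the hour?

Dividing 41 by 24 gives quotient 1 and remainder 17.
(17 + 17) mod 24 = 10.

10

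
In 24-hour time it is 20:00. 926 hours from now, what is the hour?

926 mod 24 = 14 (since 38·24 = 912).
(20 + 14) mod 24 = 10.

10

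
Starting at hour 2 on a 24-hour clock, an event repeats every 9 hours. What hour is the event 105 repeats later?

105·9 = 945.
945 − 39·24 = 9, so 945 ≡ 9 (mod 24).
(2 + 9) mod 24 = 11.

11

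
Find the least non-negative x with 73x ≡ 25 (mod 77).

13

73⁻¹ ≡ 19 (mod 77) because 73·19 = 1387 = 18·77 + 1.
So x ≡ 19·25 = 475 ≡ 13 (mod 77).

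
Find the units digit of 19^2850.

1

The units digit of 19^n cycles with period 2: 9, 1, …
2850 leaves remainder 0 on division by 2, so 19^2850 ends in 1.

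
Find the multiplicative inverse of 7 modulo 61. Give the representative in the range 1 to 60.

35

61 = 8·7 + 5
7 = 1·5 + 2
5 = 2·2 + 1
2 = 2·1 + 0
Back-substituting gives 7·35 ≡ 1 (mod 61).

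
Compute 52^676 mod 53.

1

Successive squares of 52 mod 53: 52^1≡52, 52^2≡1, 52^4≡1, 52^8≡1, 52^16≡1, 52^32≡1, 52^64≡1, 52^128≡1, 52^256≡1, 52^512≡1.
Since 676 = 4 + 32 + 128 + 512 in binary, 52^676 ≡ 1·1·1·1 ≡ 1 (mod 53).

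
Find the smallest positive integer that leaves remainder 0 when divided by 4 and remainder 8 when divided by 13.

8

x ≡ 0 (mod 4) gives x ∈ {0, 4, 8}.
The first of these with x mod 13 = 8 is 8.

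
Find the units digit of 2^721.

Last digits of 2^n: 2, 4, 8, 6 (period 4).
721 mod 4 = 1, so the last digit matches 2^1 = 2.

2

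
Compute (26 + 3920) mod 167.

3920 = 23·167 + 79, so 3920 mod 167 = 79.
(26 + 79) mod 167 = 105.

105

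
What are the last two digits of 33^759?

Square-and-reduce mod 100: 33^1≡33, 33^2≡89, 33^4≡21, 33^8≡41, 33^16≡81, 33^32≡61, 33^64≡21, 33^128≡41, 33^256≡81, 33^512≡61.
759 = 1 + 2 + 4 + 16 + 32 + 64 + 128 + 512, so 33^759 ≡ 33·89·21·81·61·21·41·61 ≡ 97 (mod 100).

97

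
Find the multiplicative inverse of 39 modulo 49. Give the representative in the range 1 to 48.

39·44 = 1716 = 35·49 + 1, so 39⁻¹ ≡ 44 (mod 49).

44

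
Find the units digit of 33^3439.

7

The units digit of 33^n cycles with period 4: 3, 9, 7, 1, …
3439 mod 4 = 3, so the last digit matches 3^3 = 7.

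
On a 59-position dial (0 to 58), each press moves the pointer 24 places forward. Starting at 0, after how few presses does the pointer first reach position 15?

8

24⁻¹ ≡ 32 (mod 59) because 24·32 = 768 = 13·59 + 1.
So x ≡ 32·15 = 480 ≡ 8 (mod 59).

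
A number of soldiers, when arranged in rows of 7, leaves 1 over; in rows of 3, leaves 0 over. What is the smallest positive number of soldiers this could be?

x ≡ 0 (mod 3) gives x ∈ {0, 3, 6, 9, 12, 15}.
The first of these with x mod 7 = 1 is 15.

15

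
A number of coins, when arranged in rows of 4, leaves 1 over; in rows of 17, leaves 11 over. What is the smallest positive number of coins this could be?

45

Since 17·1 ≡ 1 (mod 4), take x = 11 + 17·((1−11)·1 mod 4) = 11 + 17·2 = 45.
Check: 45 mod 4 = 1, 45 mod 17 = 11.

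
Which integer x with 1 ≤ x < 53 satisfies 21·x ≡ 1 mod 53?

53 = 2·21 + 11
21 = 1·11 + 10
11 = 1·10 + 1
10 = 10·1 + 0
Back-substituting gives 21·48 ≡ 1 (mod 53).

48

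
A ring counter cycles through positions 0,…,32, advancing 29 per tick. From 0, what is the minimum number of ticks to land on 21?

The inverse of 29 mod 33 is 8 (since 29·8 = 232 ≡ 1).
So x ≡ 8·21 = 168 ≡ 3 (mod 33).

3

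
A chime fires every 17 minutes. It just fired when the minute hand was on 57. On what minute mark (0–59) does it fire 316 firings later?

29

316·17 = 5372.
5372 − 89·60 = 32, so 5372 ≡ 32 (mod 60).
(57 + 32) mod 60 = 29.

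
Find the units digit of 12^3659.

Last digits of 2^n: 2, 4, 8, 6 (period 4).
3659 leaves remainder 3 on division by 4, so 12^3659 ends in 8.

8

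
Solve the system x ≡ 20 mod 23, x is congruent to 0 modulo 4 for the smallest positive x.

x ≡ 0 (mod 4) gives x ∈ {0, 4, 8, 12, 16, 20}.
The first of these with x mod 23 = 20 is 20.

20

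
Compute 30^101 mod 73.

Successive squares of 30 mod 73: 30^1≡30, 30^2≡24, 30^4≡65, 30^8≡64, 30^16≡8, 30^32≡64, 30^64≡8.
Since 101 = 1 + 4 + 32 + 64 in binary, 30^101 ≡ 30·65·64·8 ≡ 52 (mod 73).

52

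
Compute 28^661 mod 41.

By repeated squaring mod 41: 28^1≡28, 28^2≡5, 28^4≡25, 28^8≡10, 28^16≡18, 28^32≡37, 28^64≡16, 28^128≡10, 28^256≡18, 28^512≡37.
661 = 1 + 4 + 16 + 128 + 512, so 28^661 ≡ 28·25·18·10·37 ≡ 13 (mod 41).

13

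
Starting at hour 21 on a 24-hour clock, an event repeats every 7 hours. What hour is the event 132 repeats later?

132·7 = 924.
924 = 38·24 + 12, so 924 mod 24 = 12.
(21 + 12) mod 24 = 9.

9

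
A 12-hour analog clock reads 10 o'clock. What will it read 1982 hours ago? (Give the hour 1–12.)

8

1982 mod 12 = 2 (since 165·12 = 1980).
10 − 2 → 8 on a 12-hour dial.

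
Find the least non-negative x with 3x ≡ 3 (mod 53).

The inverse of 3 mod 53 is 18 (since 3·18 = 54 ≡ 1).
So x ≡ 18·3 = 54 ≡ 1 (mod 53).

1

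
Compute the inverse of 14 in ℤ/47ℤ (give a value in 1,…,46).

47 = 3·14 + 5
14 = 2·5 + 4
5 = 1·4 + 1
4 = 4·1 + 0
Back-substituting gives 14·37 ≡ 1 (mod 47).

37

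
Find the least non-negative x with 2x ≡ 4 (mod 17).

2⁻¹ ≡ 9 (mod 17) because 2·9 = 18 = 1·17 + 1.
Multiplying both sides by 9: x ≡ 9·4 = 36 ≡ 2 (mod 17).

2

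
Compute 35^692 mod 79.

32

Square-and-reduce mod 79: 35^1≡35, 35^2≡40, 35^4≡20, 35^8≡5, 35^16≡25, 35^32≡72, 35^64≡49, 35^128≡31, 35^256≡13, 35^512≡11.
Since 692 = 4 + 16 + 32 + 128 + 512 in binary, 35^692 ≡ 20·25·72·31·11 ≡ 32 (mod 79).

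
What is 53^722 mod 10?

9

Last digits of 3^n: 3, 9, 7, 1 (period 4).
722 leaves remainder 2 on division by 4, so 53^722 ends in 9.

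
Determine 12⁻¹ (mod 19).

8

19 = 1·12 + 7
12 = 1·7 + 5
7 = 1·5 + 2
5 = 2·2 + 1
2 = 2·1 + 0
Back-substituting gives 12·8 ≡ 1 (mod 19).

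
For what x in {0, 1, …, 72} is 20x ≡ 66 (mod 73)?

69

20⁻¹ ≡ 11 (mod 73) because 20·11 = 220 = 3·73 + 1.
So x ≡ 11·66 = 726 ≡ 69 (mod 73).
Check: 20·69 = 1380 = 18·73 + 66.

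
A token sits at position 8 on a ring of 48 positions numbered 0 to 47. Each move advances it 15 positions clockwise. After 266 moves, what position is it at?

266·15 = 3990.
3990 − 83·48 = 6, so 3990 ≡ 6 (mod 48).
(8 + 6) mod 48 = 14.

14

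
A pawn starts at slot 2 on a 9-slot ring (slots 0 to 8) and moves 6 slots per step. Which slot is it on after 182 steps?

182·6 = 1092.
1092 = 121·9 + 3, so 1092 mod 9 = 3.
(2 + 3) mod 9 = 5.

5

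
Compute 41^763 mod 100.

21

By repeated squaring mod 100: 41^1≡41, 41^2≡81, 41^4≡61, 41^8≡21, 41^16≡41, 41^32≡81, 41^64≡61, 41^128≡21, 41^256≡41, 41^512≡81.
Since 763 = 1 + 2 + 8 + 16 + 32 + 64 + 128 + 512 in binary, 41^763 ≡ 41·81·21·41·81·61·21·81 ≡ 21 (mod 100).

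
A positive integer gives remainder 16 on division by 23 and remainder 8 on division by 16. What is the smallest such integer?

200

x ≡ 8 (mod 16) gives x ∈ {8, 24, 40, 56, 72, 88, 104, 120, …}.
The first of these with x mod 23 = 16 is 200.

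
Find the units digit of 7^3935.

3

The units digit of 7^n cycles with period 4: 7, 9, 3, 1, …
3935 mod 4 = 3, so the last digit matches 7^3 = 3.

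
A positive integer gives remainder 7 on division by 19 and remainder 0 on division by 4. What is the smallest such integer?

Since 4·5 ≡ 1 (mod 19), take x = 0 + 4·((7−0)·5 mod 19) = 0 + 4·16 = 64.
Check: 64 mod 19 = 7, 64 mod 4 = 0.

64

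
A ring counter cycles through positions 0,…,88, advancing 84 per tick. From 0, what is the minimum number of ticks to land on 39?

10

The inverse of 84 mod 89 is 71 (since 84·71 = 5964 ≡ 1).
Multiplying both sides by 71: x ≡ 71·39 = 2769 ≡ 10 (mod 89).
Check: 84·10 = 840 = 9·89 + 39.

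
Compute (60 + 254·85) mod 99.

68

254·85 = 21590.
Dividing 21590 by 99 gives quotient 218 and remainder 8.
(60 + 8) mod 99 = 68.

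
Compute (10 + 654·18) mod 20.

2

654·18 = 11772.
11772 mod 20 = 12 (since 588·20 = 11760).
(10 + 12) mod 20 = 2.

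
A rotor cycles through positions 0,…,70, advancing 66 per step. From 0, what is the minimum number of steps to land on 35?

66⁻¹ ≡ 14 (mod 71) because 66·14 = 924 = 13·71 + 1.
Multiplying both sides by 14: x ≡ 14·35 = 490 ≡ 64 (mod 71).
Check: 66·64 = 4224 = 59·71 + 35.

64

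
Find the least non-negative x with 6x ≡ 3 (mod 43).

22

6⁻¹ ≡ 36 (mod 43) because 6·36 = 216 = 5·43 + 1.
Multiplying both sides by 36: x ≡ 36·3 = 108 ≡ 22 (mod 43).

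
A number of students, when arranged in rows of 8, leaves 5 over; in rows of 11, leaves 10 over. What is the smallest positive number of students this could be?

x ≡ 5 (mod 8) gives x ∈ {5, 13, 21}.
The first of these with x mod 11 = 10 is 21.

21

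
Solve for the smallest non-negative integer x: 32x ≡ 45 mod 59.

18

The inverse of 32 mod 59 is 24 (since 32·24 = 768 ≡ 1).
So x ≡ 24·45 = 1080 ≡ 18 (mod 59).
Check: 32·18 = 576 = 9·59 + 45.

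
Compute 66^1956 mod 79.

Successive squares of 66 mod 79: 66^1≡66, 66^2≡11, 66^4≡42, 66^8≡26, 66^16≡44, 66^32≡40, 66^64≡20, 66^128≡5, 66^256≡25, 66^512≡72, 66^1024≡49.
1956 = 4 + 32 + 128 + 256 + 512 + 1024, so 66^1956 ≡ 42·40·5·25·72·49 ≡ 67 (mod 79).

67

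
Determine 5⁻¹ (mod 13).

8

13 = 2·5 + 3
5 = 1·3 + 2
3 = 1·2 + 1
2 = 2·1 + 0
Back-substituting gives 5·8 ≡ 1 (mod 13).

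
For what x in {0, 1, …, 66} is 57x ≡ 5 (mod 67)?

33

57⁻¹ ≡ 20 (mod 67) because 57·20 = 1140 = 17·67 + 1.
So x ≡ 20·5 = 100 ≡ 33 (mod 67).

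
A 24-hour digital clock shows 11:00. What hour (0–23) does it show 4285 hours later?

0

4285 mod 24 = 13 (since 178·24 = 4272).
(11 + 13) mod 24 = 0.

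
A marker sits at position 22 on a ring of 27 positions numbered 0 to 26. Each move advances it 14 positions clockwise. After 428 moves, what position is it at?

20

428·14 = 5992.
5992 mod 27 = 25 (since 221·27 = 5967).
(22 + 25) mod 27 = 20.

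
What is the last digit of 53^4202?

The units digit of 53^n cycles with period 4: 3, 9, 7, 1, …
4202 leaves remainder 2 on division by 4, so 53^4202 ends in 9.

9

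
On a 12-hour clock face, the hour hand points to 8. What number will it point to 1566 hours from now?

2

1566 mod 12 = 6 (since 130·12 = 1560).
8 + 6 → 2 on a 12-hour dial.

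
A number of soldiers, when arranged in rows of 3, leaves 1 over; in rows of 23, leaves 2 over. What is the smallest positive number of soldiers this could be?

x ≡ 1 (mod 3) gives x ∈ {1, 4, 7, 10, 13, 16, 19, 22, …}.
The first of these with x mod 23 = 2 is 25.

25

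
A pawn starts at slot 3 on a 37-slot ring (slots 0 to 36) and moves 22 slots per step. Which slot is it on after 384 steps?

15

384·22 = 8448.
8448 mod 37 = 12 (since 228·37 = 8436).
(3 + 12) mod 37 = 15.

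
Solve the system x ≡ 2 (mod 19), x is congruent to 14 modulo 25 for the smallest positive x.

439

x ≡ 2 (mod 19) gives x ∈ {2, 21, 40, 59, 78, 97, 116, 135, …}.
The first of these with x mod 25 = 14 is 439.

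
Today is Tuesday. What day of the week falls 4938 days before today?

4938 = 705·7 + 3, so 4938 mod 7 = 3.
Tuesday − 3 days → Saturday.

Saturday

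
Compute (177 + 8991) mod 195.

3

8991 − 46·195 = 21, so 8991 ≡ 21 (mod 195).
(177 + 21) mod 195 = 3.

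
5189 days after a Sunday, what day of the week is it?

5189 − 741·7 = 2, so 5189 ≡ 2 (mod 7).
Sunday + 2 days → Tuesday.

Tuesday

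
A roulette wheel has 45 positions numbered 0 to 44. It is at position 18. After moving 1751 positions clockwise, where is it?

14

Dividing 1751 by 45 gives quotient 38 and remainder 41.
(18 + 41) mod 45 = 14.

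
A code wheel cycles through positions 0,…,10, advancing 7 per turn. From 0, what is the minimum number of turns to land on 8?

The inverse of 7 mod 11 is 8 (since 7·8 = 56 ≡ 1).
Multiplying both sides by 8: x ≡ 8·8 = 64 ≡ 9 (mod 11).

9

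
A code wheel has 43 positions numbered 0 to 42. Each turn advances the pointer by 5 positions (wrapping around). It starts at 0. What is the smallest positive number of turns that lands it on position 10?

5⁻¹ ≡ 26 (mod 43) because 5·26 = 130 = 3·43 + 1.
So x ≡ 26·10 = 260 ≡ 2 (mod 43).

2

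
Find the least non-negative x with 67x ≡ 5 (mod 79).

72

67⁻¹ ≡ 46 (mod 79) because 67·46 = 3082 = 39·79 + 1.
Multiplying both sides by 46: x ≡ 46·5 = 230 ≡ 72 (mod 79).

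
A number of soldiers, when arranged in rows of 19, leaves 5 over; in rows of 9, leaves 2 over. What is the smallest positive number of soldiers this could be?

x ≡ 2 (mod 9) gives x ∈ {2, 11, 20, 29, 38, 47, 56, 65, …}.
The first of these with x mod 19 = 5 is 119.

119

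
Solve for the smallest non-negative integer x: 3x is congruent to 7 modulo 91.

The inverse of 3 mod 91 is 61 (since 3·61 = 183 ≡ 1).
So x ≡ 61·7 = 427 ≡ 63 (mod 91).

63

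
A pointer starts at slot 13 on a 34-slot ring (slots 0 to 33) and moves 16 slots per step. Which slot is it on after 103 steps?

103·16 = 1648.
Dividing 1648 by 34 gives quotient 48 and remainder 16.
(13 + 16) mod 34 = 29.

29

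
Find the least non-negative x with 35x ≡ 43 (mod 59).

35⁻¹ ≡ 27 (mod 59) because 35·27 = 945 = 16·59 + 1.
So x ≡ 27·43 = 1161 ≡ 40 (mod 59).

40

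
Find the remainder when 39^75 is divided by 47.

By repeated squaring mod 47: 39^1≡39, 39^2≡17, 39^4≡7, 39^8≡2, 39^16≡4, 39^32≡16, 39^64≡21.
75 = 1 + 2 + 8 + 64, so 39^75 ≡ 39·17·2·21 ≡ 22 (mod 47).

22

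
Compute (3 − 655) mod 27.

23

Dividing 655 by 27 gives quotient 24 and remainder 7.
(3 − 7) mod 27 = 23.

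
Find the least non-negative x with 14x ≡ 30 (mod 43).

The inverse of 14 mod 43 is 40 (since 14·40 = 560 ≡ 1).
Multiplying both sides by 40: x ≡ 40·30 = 1200 ≡ 39 (mod 43).

39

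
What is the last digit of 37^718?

9

The units digit of 37^n cycles with period 4: 7, 9, 3, 1, …
718 leaves remainder 2 on division by 4, so 37^718 ends in 9.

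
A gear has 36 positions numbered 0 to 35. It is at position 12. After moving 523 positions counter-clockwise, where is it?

29

523 − 14·36 = 19, so 523 ≡ 19 (mod 36).
(12 − 19) mod 36 = 29.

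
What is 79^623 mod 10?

Last digits of 9^n: 9, 1 (period 2).
623 mod 2 = 1, so the last digit matches 9^1 = 9.

9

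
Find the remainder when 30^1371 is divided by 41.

24

Successive squares of 30 mod 41: 30^1≡30, 30^2≡39, 30^4≡4, 30^8≡16, 30^16≡10, 30^32≡18, 30^64≡37, 30^128≡16, 30^256≡10, 30^512≡18, 30^1024≡37.
Since 1371 = 1 + 2 + 8 + 16 + 64 + 256 + 1024 in binary, 30^1371 ≡ 30·39·16·10·37·10·37 ≡ 24 (mod 41).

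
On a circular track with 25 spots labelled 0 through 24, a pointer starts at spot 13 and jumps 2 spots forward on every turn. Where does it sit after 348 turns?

348·2 = 696.
696 = 27·25 + 21, so 696 mod 25 = 21.
(13 + 21) mod 25 = 9.

9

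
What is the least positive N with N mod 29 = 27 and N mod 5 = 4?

Since 5·6 ≡ 1 (mod 29), take x = 4 + 5·((27−4)·6 mod 29) = 4 + 5·22 = 114.
Check: 114 mod 29 = 27, 114 mod 5 = 4.

114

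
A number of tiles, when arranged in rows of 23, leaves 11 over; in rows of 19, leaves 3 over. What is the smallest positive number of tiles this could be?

402

x ≡ 3 (mod 19) gives x ∈ {3, 22, 41, 60, 79, 98, 117, 136, …}.
The first of these with x mod 23 = 11 is 402.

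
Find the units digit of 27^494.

The units digit of 27^n cycles with period 4: 7, 9, 3, 1, …
494 mod 4 = 2, so the last digit matches 7^2 = 9.

9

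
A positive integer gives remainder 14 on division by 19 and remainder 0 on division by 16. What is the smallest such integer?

Since 16·6 ≡ 1 (mod 19), take x = 0 + 16·((14−0)·6 mod 19) = 0 + 16·8 = 128.
Check: 128 mod 19 = 14, 128 mod 16 = 0.

128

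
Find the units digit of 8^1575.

2

The units digit of 8^n cycles with period 4: 8, 4, 2, 6, …
1575 mod 4 = 3, so the last digit matches 8^3 = 2.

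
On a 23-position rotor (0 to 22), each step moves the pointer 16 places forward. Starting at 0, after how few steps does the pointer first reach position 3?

The inverse of 16 mod 23 is 13 (since 16·13 = 208 ≡ 1).
So x ≡ 13·3 = 39 ≡ 16 (mod 23).
Check: 16·16 = 256 = 11·23 + 3.

16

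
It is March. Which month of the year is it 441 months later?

December

441 − 36·12 = 9, so 441 ≡ 9 (mod 12).
March + 9 months → December.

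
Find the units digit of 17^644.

1

The units digit of 17^n cycles with period 4: 7, 9, 3, 1, …
644 leaves remainder 0 on division by 4, so 17^644 ends in 1.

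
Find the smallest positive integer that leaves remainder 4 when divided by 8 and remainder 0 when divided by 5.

20

x ≡ 0 (mod 5) gives x ∈ {0, 5, 10, 15, 20}.
The first of these with x mod 8 = 4 is 20.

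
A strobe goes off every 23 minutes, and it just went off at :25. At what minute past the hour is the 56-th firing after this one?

56·23 = 1288.
1288 mod 60 = 28 (since 21·60 = 1260).
(25 + 28) mod 60 = 53.

53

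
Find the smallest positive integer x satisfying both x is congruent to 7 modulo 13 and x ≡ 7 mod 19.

Since 19·11 ≡ 1 (mod 13), take x = 7 + 19·((7−7)·11 mod 13) = 7 + 19·0 = 7.
Check: 7 mod 13 = 7, 7 mod 19 = 7.

7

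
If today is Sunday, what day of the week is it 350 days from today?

Sunday

350 mod 7 = 0 (since 50·7 = 350).
Sunday + 0 days → Sunday.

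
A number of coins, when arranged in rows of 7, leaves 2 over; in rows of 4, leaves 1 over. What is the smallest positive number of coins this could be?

x ≡ 1 (mod 4) gives x ∈ {1, 5, 9}.
The first of these with x mod 7 = 2 is 9.

9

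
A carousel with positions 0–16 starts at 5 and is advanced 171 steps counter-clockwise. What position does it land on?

4

171 mod 17 = 1 (since 10·17 = 170).
(5 − 1) mod 17 = 4.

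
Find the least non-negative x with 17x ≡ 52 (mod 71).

49

17⁻¹ ≡ 46 (mod 71) because 17·46 = 782 = 11·71 + 1.
Multiplying both sides by 46: x ≡ 46·52 = 2392 ≡ 49 (mod 71).
Check: 17·49 = 833 = 11·71 + 52.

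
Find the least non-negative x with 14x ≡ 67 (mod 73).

10

14⁻¹ ≡ 47 (mod 73) because 14·47 = 658 = 9·73 + 1.
So x ≡ 47·67 = 3149 ≡ 10 (mod 73).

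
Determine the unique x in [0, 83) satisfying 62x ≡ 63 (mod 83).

80

The inverse of 62 mod 83 is 79 (since 62·79 = 4898 ≡ 1).
So x ≡ 79·63 = 4977 ≡ 80 (mod 83).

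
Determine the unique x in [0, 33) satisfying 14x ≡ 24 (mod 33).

30

14⁻¹ ≡ 26 (mod 33) because 14·26 = 364 = 11·33 + 1.
Multiplying both sides by 26: x ≡ 26·24 = 624 ≡ 30 (mod 33).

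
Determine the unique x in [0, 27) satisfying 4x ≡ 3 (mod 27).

21

The inverse of 4 mod 27 is 7 (since 4·7 = 28 ≡ 1).
Multiplying both sides by 7: x ≡ 7·3 = 21 ≡ 21 (mod 27).
Check: 4·21 = 84 = 3·27 + 3.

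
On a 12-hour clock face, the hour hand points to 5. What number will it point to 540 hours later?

540 mod 12 = 0 (since 45·12 = 540).
5 + 0 → 5 on a 12-hour dial.

5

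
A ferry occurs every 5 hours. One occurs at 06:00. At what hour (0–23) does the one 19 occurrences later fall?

19·5 = 95.
95 mod 24 = 23 (since 3·24 = 72).
(6 + 23) mod 24 = 5.

5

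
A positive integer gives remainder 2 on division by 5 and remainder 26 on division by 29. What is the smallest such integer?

142

x ≡ 2 (mod 5) gives x ∈ {2, 7, 12, 17, 22, 27, 32, 37, …}.
The first of these with x mod 29 = 26 is 142.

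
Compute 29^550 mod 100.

Square-and-reduce mod 100: 29^1≡29, 29^2≡41, 29^4≡81, 29^8≡61, 29^16≡21, 29^32≡41, 29^64≡81, 29^128≡61, 29^256≡21, 29^512≡41.
Since 550 = 2 + 4 + 32 + 512 in binary, 29^550 ≡ 41·81·41·41 ≡ 1 (mod 100).

1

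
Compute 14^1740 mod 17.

4

Successive squares of 14 mod 17: 14^1≡14, 14^2≡9, 14^4≡13, 14^8≡16, 14^16≡1, 14^32≡1, 14^64≡1, 14^128≡1, 14^256≡1, 14^512≡1, 14^1024≡1.
Since 1740 = 4 + 8 + 64 + 128 + 512 + 1024 in binary, 14^1740 ≡ 13·16·1·1·1·1 ≡ 4 (mod 17).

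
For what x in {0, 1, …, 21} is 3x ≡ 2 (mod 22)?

8

3⁻¹ ≡ 15 (mod 22) because 3·15 = 45 = 2·22 + 1.
Multiplying both sides by 15: x ≡ 15·2 = 30 ≡ 8 (mod 22).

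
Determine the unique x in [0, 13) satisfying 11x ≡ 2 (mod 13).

The inverse of 11 mod 13 is 6 (since 11·6 = 66 ≡ 1).
Multiplying both sides by 6: x ≡ 6·2 = 12 ≡ 12 (mod 13).

12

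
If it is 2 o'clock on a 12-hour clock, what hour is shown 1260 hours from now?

1260 = 105·12 + 0, so 1260 mod 12 = 0.
2 + 0 → 2 on a 12-hour dial.

2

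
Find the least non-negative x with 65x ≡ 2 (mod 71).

47

The inverse of 65 mod 71 is 59 (since 65·59 = 3835 ≡ 1).
So x ≡ 59·2 = 118 ≡ 47 (mod 71).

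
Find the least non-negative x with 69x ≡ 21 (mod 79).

The inverse of 69 mod 79 is 71 (since 69·71 = 4899 ≡ 1).
So x ≡ 71·21 = 1491 ≡ 69 (mod 79).
Check: 69·69 = 4761 = 60·79 + 21.

69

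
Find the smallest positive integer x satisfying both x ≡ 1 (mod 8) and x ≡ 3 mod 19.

Since 19·3 ≡ 1 (mod 8), take x = 3 + 19·((1−3)·3 mod 8) = 3 + 19·2 = 41.
Check: 41 mod 8 = 1, 41 mod 19 = 3.

41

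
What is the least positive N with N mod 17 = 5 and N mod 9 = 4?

22

x ≡ 4 (mod 9) gives x ∈ {4, 13, 22}.
The first of these with x mod 17 = 5 is 22.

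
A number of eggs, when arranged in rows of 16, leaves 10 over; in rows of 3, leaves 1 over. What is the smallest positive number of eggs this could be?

10

Since 3·11 ≡ 1 (mod 16), take x = 1 + 3·((10−1)·11 mod 16) = 1 + 3·3 = 10.
Check: 10 mod 16 = 10, 10 mod 3 = 1.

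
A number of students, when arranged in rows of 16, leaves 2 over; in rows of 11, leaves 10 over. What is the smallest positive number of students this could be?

Since 11·3 ≡ 1 (mod 16), take x = 10 + 11·((2−10)·3 mod 16) = 10 + 11·8 = 98.
Check: 98 mod 16 = 2, 98 mod 11 = 10.

98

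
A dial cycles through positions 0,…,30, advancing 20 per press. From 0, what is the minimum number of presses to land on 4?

25

20⁻¹ ≡ 14 (mod 31) because 20·14 = 280 = 9·31 + 1.
Multiplying both sides by 14: x ≡ 14·4 = 56 ≡ 25 (mod 31).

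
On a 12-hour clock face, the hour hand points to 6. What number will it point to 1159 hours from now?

1159 = 96·12 + 7, so 1159 mod 12 = 7.
6 + 7 → 1 on a 12-hour dial.

1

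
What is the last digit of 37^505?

7

Last digits of 7^n: 7, 9, 3, 1 (period 4).
505 leaves remainder 1 on division by 4, so 37^505 ends in 7.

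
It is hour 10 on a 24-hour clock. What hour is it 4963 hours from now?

5

Dividing 4963 by 24 gives quotient 206 and remainder 19.
(10 + 19) mod 24 = 5.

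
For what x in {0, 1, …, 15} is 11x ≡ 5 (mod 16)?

The inverse of 11 mod 16 is 3 (since 11·3 = 33 ≡ 1).
Multiplying both sides by 3: x ≡ 3·5 = 15 ≡ 15 (mod 16).

15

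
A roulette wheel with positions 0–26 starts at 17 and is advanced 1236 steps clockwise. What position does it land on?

1236 mod 27 = 21 (since 45·27 = 1215).
(17 + 21) mod 27 = 11.

11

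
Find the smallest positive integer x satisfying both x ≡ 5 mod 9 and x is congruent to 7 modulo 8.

23

x ≡ 7 (mod 8) gives x ∈ {7, 15, 23}.
The first of these with x mod 9 = 5 is 23.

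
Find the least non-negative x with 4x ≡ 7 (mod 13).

The inverse of 4 mod 13 is 10 (since 4·10 = 40 ≡ 1).
Multiplying both sides by 10: x ≡ 10·7 = 70 ≡ 5 (mod 13).
Check: 4·5 = 20 = 1·13 + 7.

5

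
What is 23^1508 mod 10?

1

Last digits of 3^n: 3, 9, 7, 1 (period 4).
1508 leaves remainder 0 on division by 4, so 23^1508 ends in 1.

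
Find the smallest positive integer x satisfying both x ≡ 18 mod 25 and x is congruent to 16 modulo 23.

Since 23·12 ≡ 1 (mod 25), take x = 16 + 23·((18−16)·12 mod 25) = 16 + 23·24 = 568.
Check: 568 mod 25 = 18, 568 mod 23 = 16.

568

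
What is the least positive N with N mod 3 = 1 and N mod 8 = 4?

Since 8·2 ≡ 1 (mod 3), take x = 4 + 8·((1−4)·2 mod 3) = 4 + 8·0 = 4.
Check: 4 mod 3 = 1, 4 mod 8 = 4.

4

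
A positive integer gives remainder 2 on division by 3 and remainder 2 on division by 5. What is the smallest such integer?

2

x ≡ 2 (mod 3) gives x ∈ {2}.
The first of these with x mod 5 = 2 is 2.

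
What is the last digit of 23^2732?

1

Powers of 3 mod 10 repeat with period 4: 3, 9, 7, 1.
2732 mod 4 = 0, so the last digit matches 3^4 = 1.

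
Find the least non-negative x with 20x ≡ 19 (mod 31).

18

20⁻¹ ≡ 14 (mod 31) because 20·14 = 280 = 9·31 + 1.
Multiplying both sides by 14: x ≡ 14·19 = 266 ≡ 18 (mod 31).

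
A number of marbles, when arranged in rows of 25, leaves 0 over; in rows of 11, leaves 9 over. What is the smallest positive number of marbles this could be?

75

x ≡ 9 (mod 11) gives x ∈ {9, 20, 31, 42, 53, 64, 75}.
The first of these with x mod 25 = 0 is 75.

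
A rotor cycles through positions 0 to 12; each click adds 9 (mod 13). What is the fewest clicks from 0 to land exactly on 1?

3

9·3 = 27 = 2·13 + 1, so 9⁻¹ ≡ 3 (mod 13).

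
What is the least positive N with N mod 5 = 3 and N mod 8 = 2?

18

x ≡ 3 (mod 5) gives x ∈ {3, 8, 13, 18}.
The first of these with x mod 8 = 2 is 18.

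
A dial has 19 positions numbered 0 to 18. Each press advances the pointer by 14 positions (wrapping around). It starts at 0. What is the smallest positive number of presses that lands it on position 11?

14⁻¹ ≡ 15 (mod 19) because 14·15 = 210 = 11·19 + 1.
Multiplying both sides by 15: x ≡ 15·11 = 165 ≡ 13 (mod 19).

13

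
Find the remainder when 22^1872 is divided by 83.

23

By repeated squaring mod 83: 22^1≡22, 22^2≡69, 22^4≡30, 22^8≡70, 22^16≡3, 22^32≡9, 22^64≡81, 22^128≡4, 22^256≡16, 22^512≡7, 22^1024≡49.
Since 1872 = 16 + 64 + 256 + 512 + 1024 in binary, 22^1872 ≡ 3·81·16·7·49 ≡ 23 (mod 83).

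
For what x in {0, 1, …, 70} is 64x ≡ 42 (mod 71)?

65

The inverse of 64 mod 71 is 10 (since 64·10 = 640 ≡ 1).
Multiplying both sides by 10: x ≡ 10·42 = 420 ≡ 65 (mod 71).
Check: 64·65 = 4160 = 58·71 + 42.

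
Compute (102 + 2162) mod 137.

Dividing 2162 by 137 gives quotient 15 and remainder 107.
(102 + 107) mod 137 = 72.

72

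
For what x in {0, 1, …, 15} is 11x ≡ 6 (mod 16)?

11⁻¹ ≡ 3 (mod 16) because 11·3 = 33 = 2·16 + 1.
Multiplying both sides by 3: x ≡ 3·6 = 18 ≡ 2 (mod 16).
Check: 11·2 = 22 = 1·16 + 6.

2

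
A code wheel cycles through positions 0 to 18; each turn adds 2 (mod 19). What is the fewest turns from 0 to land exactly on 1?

19 = 9·2 + 1
2 = 2·1 + 0
Back-substituting gives 2·10 ≡ 1 (mod 19).

10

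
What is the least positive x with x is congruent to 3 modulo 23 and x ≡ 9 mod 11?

Since 11·21 ≡ 1 (mod 23), take x = 9 + 11·((3−9)·21 mod 23) = 9 + 11·12 = 141.
Check: 141 mod 23 = 3, 141 mod 11 = 9.

141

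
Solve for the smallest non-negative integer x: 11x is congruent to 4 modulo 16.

The inverse of 11 mod 16 is 3 (since 11·3 = 33 ≡ 1).
Multiplying both sides by 3: x ≡ 3·4 = 12 ≡ 12 (mod 16).

12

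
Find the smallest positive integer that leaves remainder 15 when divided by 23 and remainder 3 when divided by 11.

x ≡ 3 (mod 11) gives x ∈ {3, 14, 25, 36, 47, 58, 69, 80, …}.
The first of these with x mod 23 = 15 is 245.

245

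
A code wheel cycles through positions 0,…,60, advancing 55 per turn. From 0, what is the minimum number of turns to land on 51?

55⁻¹ ≡ 10 (mod 61) because 55·10 = 550 = 9·61 + 1.
So x ≡ 10·51 = 510 ≡ 22 (mod 61).

22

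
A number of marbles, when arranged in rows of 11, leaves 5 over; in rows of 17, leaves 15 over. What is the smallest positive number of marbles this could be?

49

x ≡ 5 (mod 11) gives x ∈ {5, 16, 27, 38, 49}.
The first of these with x mod 17 = 15 is 49.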